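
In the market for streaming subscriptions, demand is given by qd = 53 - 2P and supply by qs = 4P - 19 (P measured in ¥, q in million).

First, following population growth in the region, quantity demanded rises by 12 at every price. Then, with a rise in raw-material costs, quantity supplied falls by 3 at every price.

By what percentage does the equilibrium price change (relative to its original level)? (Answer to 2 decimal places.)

Solve the original market: 53 - 2P = 4P - 19, hence P = 12 and q = 29.
The new curves are qd = 65 - 2P (demand) and qs = 4P - 22 (supply).
Clearing the new market: 65 - 2P = 4P - 22, so P = 14.5 and q = 36.
%ΔP = (14.5 − 12) / 12 × 100 = +20.83%.

+20.83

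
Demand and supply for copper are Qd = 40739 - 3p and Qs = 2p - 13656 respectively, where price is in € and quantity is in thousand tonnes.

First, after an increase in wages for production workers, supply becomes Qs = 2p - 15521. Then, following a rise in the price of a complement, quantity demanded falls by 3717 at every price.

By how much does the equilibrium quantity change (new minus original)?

Initially, 40739 - 3p = 2p - 13656, so 54395 = 5p and p = 10879, Q = 8102.
With the change applied: demand Qd = 37022 - 3p, supply Qs = 2p - 15521.
Equate the new curves: 37022 - 3p = 2p - 15521, giving 52543 = 5p, p = 10508.6, Q = 5496.2.
ΔQ = 5496.2 − 8102 = -2605.8.

-2605.8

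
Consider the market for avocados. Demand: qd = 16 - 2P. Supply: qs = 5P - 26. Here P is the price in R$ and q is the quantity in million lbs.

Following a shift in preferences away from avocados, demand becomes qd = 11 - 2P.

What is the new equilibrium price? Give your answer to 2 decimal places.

5.29

Initially, 16 - 2P = 5P - 26, so 42 = 7P and P = 6, q = 4.
The shock moves the curves to qd = 11 - 2P and qs = 5P - 26.
Setting them equal: 11 - 2P = 5P - 26 → 37 = 7P, so P = 37/7 ≈ 5.2857 and q = 3/7 ≈ 0.4286.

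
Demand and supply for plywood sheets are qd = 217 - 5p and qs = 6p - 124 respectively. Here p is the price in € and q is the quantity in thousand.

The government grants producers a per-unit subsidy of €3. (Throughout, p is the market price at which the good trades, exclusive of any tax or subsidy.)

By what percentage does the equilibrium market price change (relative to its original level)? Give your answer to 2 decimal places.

-5.28

Original equilibrium: 217 - 5p = 6p - 124 gives 341 = 11p, so p = 31 and q = 62.
Since sellers receive the price plus the subsidy, the effective supply curve becomes qs = 6p - 106.
New equilibrium: 217 - 5p = 6p - 106 ⇒ 323 = 11p ⇒ p = 323/11 ≈ 29.3636, q = 772/11 ≈ 70.1818.
%Δp = (29.3636 − 31) / 31 × 100 = -5.28%.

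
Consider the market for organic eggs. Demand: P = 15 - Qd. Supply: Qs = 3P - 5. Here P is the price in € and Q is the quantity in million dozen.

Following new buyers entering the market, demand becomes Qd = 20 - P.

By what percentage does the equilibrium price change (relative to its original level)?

+25

Original equilibrium: 15 - P = 3P - 5 gives 20 = 4P, so P = 5 and Q = 10.
After the shift, demand is Qd = 20 - P and supply is Qs = 3P - 5.
New equilibrium: 20 - P = 3P - 5 ⇒ 25 = 4P ⇒ P = 6.25, Q = 13.75.
%ΔP = (6.25 − 5) / 5 × 100 = +25%.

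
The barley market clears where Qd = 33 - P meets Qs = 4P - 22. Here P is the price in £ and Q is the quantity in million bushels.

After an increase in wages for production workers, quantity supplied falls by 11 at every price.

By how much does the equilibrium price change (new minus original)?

Solve the original market: 33 - P = 4P - 22, hence P = 11 and Q = 22.
The new curves are Qd = 33 - P (demand) and Qs = 4P - 33 (supply).
Clearing the new market: 33 - P = 4P - 33, so P = 13.2 and Q = 19.8.
ΔP = 13.2 − 11 = +2.2.

+2.2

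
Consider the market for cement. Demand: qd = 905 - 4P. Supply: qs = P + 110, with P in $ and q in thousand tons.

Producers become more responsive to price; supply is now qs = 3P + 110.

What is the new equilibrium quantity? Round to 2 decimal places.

Before the shock: 905 - 4P = P + 110 ⇒ 795 = 5P ⇒ P = 159, q = 269.
With the change applied: demand qd = 905 - 4P, supply qs = 3P + 110.
Clearing the new market: 905 - 4P = 3P + 110, so P = 795/7 ≈ 113.5714 and q = 3155/7 ≈ 450.7143.

450.71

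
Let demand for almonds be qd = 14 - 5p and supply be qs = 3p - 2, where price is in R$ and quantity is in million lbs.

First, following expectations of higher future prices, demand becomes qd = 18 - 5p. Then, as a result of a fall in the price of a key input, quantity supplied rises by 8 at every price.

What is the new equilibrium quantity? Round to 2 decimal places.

Solve the original market: 14 - 5p = 3p - 2, hence p = 2 and q = 4.
The shock moves the curves to qd = 18 - 5p and qs = 3p + 6.
Equate the new curves: 18 - 5p = 3p + 6, giving 12 = 8p, p = 1.5, q = 10.5.

10.50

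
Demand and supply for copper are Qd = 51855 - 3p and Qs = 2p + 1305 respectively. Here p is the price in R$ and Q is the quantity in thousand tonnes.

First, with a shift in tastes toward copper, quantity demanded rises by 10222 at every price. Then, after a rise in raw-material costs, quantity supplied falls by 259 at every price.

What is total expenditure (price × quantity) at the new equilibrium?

Initially, 51855 - 3p = 2p + 1305, so 50550 = 5p and p = 10110, Q = 21525.
After the shift, demand is Qd = 62077 - 3p and supply is Qs = 2p + 1046.
New equilibrium: 62077 - 3p = 2p + 1046 ⇒ 61031 = 5p ⇒ p = 12206.2, Q = 25458.4.
New expenditure = 12206.2 × 25458.4 = 310750322.08.

310750322.08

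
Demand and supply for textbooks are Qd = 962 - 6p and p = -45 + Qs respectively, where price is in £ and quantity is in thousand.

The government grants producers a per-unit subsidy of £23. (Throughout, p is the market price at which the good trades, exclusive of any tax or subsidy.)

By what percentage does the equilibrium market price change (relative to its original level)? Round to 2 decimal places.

Solve the original market: 962 - 6p = p + 45, hence p = 131 and Q = 176.
Since sellers receive the price plus the subsidy, the effective supply curve becomes Qs = p + 68.
Setting them equal: 962 - 6p = p + 68 → 894 = 7p, so p = 894/7 ≈ 127.7143 and Q = 1370/7 ≈ 195.7143.
%Δp = (127.7143 − 131) / 131 × 100 = -2.51%.

-2.51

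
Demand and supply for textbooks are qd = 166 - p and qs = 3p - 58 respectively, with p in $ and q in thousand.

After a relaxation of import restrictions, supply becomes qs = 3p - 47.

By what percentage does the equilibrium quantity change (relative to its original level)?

Before the shock: 166 - p = 3p - 58 ⇒ 224 = 4p ⇒ p = 56, q = 110.
After the shift, demand is qd = 166 - p and supply is qs = 3p - 47.
Equate the new curves: 166 - p = 3p - 47, giving 213 = 4p, p = 53.25, q = 112.75.
%Δq = (112.75 − 110) / 110 × 100 = +2.5%.

+2.5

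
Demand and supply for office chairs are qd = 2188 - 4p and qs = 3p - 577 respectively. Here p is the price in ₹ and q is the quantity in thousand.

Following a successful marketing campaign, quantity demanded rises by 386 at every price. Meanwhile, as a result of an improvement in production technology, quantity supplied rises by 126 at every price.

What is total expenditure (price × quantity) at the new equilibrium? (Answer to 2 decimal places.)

365345.92

Initially, 2188 - 4p = 3p - 577, so 2765 = 7p and p = 395, q = 608.
The shock moves the curves to qd = 2574 - 4p and qs = 3p - 451.
Clearing the new market: 2574 - 4p = 3p - 451, so p = 3025/7 ≈ 432.1429 and q = 5918/7 ≈ 845.4286.
New expenditure = 432.1429 × 845.4286 = 365345.92.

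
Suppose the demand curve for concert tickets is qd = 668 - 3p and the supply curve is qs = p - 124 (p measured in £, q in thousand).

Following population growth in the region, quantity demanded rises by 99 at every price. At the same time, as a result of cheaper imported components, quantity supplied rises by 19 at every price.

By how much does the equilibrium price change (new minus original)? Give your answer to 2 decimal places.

Initially, 668 - 3p = p - 124, so 792 = 4p and p = 198, q = 74.
After the shift, demand is qd = 767 - 3p and supply is qs = p - 105.
Equate the new curves: 767 - 3p = p - 105, giving 872 = 4p, p = 218, q = 113.
Δp = 218 − 198 = +20.00.

+20.00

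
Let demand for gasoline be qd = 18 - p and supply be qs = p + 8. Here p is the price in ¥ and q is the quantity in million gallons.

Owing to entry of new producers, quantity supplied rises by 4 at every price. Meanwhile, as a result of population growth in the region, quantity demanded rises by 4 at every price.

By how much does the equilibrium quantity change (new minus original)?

+4

Initially, 18 - p = p + 8, so 10 = 2p and p = 5, q = 13.
The shock moves the curves to qd = 22 - p and qs = p + 12.
Setting them equal: 22 - p = p + 12 → 10 = 2p, so p = 5 and q = 17.
Δq = 17 − 13 = +4.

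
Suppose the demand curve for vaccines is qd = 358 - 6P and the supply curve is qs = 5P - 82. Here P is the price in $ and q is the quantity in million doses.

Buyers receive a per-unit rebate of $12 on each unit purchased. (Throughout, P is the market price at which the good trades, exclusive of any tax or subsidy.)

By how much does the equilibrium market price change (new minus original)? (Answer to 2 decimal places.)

Before the shock: 358 - 6P = 5P - 82 ⇒ 440 = 11P ⇒ P = 40, q = 118.
Since buyers' out-of-pocket price is the market price minus the rebate, the effective demand curve becomes qd = 430 - 6P.
Setting them equal: 430 - 6P = 5P - 82 → 512 = 11P, so P = 512/11 ≈ 46.5455 and q = 1658/11 ≈ 150.7273.
ΔP = 46.5455 − 40 = +6.55.

+6.55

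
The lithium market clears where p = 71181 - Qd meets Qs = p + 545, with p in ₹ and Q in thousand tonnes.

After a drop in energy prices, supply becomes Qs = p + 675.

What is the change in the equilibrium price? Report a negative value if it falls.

Original equilibrium: 71181 - p = p + 545 gives 70636 = 2p, so p = 35318 and Q = 35863.
After the shift, demand is Qd = 71181 - p and supply is Qs = p + 675.
Clearing the new market: 71181 - p = p + 675, so p = 35253 and Q = 35928.
Δp = 35253 − 35318 = -65.

-65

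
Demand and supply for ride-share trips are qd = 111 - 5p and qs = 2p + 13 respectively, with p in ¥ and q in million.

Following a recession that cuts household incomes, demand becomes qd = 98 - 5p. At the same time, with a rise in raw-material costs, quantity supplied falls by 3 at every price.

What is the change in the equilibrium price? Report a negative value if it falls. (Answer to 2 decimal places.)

-1.43

Original equilibrium: 111 - 5p = 2p + 13 gives 98 = 7p, so p = 14 and q = 41.
After the shift, demand is qd = 98 - 5p and supply is qs = 2p + 10.
Clearing the new market: 98 - 5p = 2p + 10, so p = 88/7 ≈ 12.5714 and q = 246/7 ≈ 35.1429.
Δp = 12.5714 − 14 = -1.43.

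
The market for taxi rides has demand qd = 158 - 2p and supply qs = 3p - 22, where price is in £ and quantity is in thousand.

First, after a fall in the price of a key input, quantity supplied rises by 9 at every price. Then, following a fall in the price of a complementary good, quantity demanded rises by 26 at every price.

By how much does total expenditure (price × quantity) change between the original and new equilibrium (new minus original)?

Before the shock: 158 - 2p = 3p - 22 ⇒ 180 = 5p ⇒ p = 36, q = 86.
The shock moves the curves to qd = 184 - 2p and qs = 3p - 13.
Equate the new curves: 184 - 2p = 3p - 13, giving 197 = 5p, p = 39.4, q = 105.2.
Expenditure moves from 36×86 = 3096 to 39.4×105.2 = 4144.88; change = +1048.88.

+1048.88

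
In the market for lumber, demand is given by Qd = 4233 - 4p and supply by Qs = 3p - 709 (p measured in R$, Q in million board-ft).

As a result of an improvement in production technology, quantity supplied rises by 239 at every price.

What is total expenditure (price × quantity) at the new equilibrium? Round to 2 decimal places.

Initially, 4233 - 4p = 3p - 709, so 4942 = 7p and p = 706, Q = 1409.
The new curves are Qd = 4233 - 4p (demand) and Qs = 3p - 470 (supply).
Equate the new curves: 4233 - 4p = 3p - 470, giving 4703 = 7p, p = 4703/7 ≈ 671.8571, Q = 10819/7 ≈ 1545.5714.
New expenditure = 671.8571 × 1545.5714 = 1038403.20.

1038403.20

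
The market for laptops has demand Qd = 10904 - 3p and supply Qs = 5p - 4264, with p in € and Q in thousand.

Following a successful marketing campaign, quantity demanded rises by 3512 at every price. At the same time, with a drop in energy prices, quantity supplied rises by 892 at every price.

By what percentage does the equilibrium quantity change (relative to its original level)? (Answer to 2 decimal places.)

Original equilibrium: 10904 - 3p = 5p - 4264 gives 15168 = 8p, so p = 1896 and Q = 5216.
After the shift, demand is Qd = 14416 - 3p and supply is Qs = 5p - 3372.
New equilibrium: 14416 - 3p = 5p - 3372 ⇒ 17788 = 8p ⇒ p = 2223.5, Q = 7745.5.
%ΔQ = (7745.5 − 5216) / 5216 × 100 = +48.50%.

+48.50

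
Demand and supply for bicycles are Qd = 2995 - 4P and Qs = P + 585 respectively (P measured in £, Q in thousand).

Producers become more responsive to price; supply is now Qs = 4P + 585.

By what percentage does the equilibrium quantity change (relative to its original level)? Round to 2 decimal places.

Before the shock: 2995 - 4P = P + 585 ⇒ 2410 = 5P ⇒ P = 482, Q = 1067.
The new curves are Qd = 2995 - 4P (demand) and Qs = 4P + 585 (supply).
New equilibrium: 2995 - 4P = 4P + 585 ⇒ 2410 = 8P ⇒ P = 301.25, Q = 1790.
%ΔQ = (1790 − 1067) / 1067 × 100 = +67.76%.

+67.76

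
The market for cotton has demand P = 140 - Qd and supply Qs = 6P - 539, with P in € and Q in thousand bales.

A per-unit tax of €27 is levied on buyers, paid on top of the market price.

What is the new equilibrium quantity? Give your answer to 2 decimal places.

Solve the original market: 140 - P = 6P - 539, hence P = 97 and Q = 43.
Since buyers pay the price plus the tax, the effective demand curve becomes Qd = 113 - P.
Setting them equal: 113 - P = 6P - 539 → 652 = 7P, so P = 652/7 ≈ 93.1429 and Q = 139/7 ≈ 19.8571.

19.86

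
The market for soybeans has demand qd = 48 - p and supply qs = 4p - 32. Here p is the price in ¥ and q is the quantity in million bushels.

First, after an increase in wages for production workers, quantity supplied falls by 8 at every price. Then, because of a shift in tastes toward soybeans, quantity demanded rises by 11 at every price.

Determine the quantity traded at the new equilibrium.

Original equilibrium: 48 - p = 4p - 32 gives 80 = 5p, so p = 16 and q = 32.
After the shift, demand is qd = 59 - p and supply is qs = 4p - 40.
Equate the new curves: 59 - p = 4p - 40, giving 99 = 5p, p = 19.8, q = 39.2.

39.2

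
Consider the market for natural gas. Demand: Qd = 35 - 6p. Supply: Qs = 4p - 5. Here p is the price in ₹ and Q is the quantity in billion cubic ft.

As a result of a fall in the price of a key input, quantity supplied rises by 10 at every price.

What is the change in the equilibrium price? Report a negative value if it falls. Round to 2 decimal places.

Before the shock: 35 - 6p = 4p - 5 ⇒ 40 = 10p ⇒ p = 4, Q = 11.
The shock moves the curves to Qd = 35 - 6p and Qs = 4p + 5.
Clearing the new market: 35 - 6p = 4p + 5, so p = 3 and Q = 17.
Δp = 3 − 4 = -1.00.

-1.00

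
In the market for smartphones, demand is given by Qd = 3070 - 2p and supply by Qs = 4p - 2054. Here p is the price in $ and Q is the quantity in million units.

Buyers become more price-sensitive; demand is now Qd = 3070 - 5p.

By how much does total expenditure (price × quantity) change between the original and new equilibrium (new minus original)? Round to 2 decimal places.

Solve the original market: 3070 - 2p = 4p - 2054, hence p = 854 and Q = 1362.
After the shift, demand is Qd = 3070 - 5p and supply is Qs = 4p - 2054.
Clearing the new market: 3070 - 5p = 4p - 2054, so p = 1708/3 ≈ 569.3333 and Q = 670/3 ≈ 223.3333.
Expenditure moves from 854×1362 = 1163148 to 569.3333×223.3333 = 127151.1111; change = -1035996.89.

-1035996.89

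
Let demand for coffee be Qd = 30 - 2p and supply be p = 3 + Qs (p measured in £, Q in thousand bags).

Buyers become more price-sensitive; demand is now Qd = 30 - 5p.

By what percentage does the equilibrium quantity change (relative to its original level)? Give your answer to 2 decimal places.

Initially, 30 - 2p = p - 3, so 33 = 3p and p = 11, Q = 8.
After the shift, demand is Qd = 30 - 5p and supply is Qs = p - 3.
New equilibrium: 30 - 5p = p - 3 ⇒ 33 = 6p ⇒ p = 5.5, Q = 2.5.
%ΔQ = (2.5 − 8) / 8 × 100 = -68.75%.

-68.75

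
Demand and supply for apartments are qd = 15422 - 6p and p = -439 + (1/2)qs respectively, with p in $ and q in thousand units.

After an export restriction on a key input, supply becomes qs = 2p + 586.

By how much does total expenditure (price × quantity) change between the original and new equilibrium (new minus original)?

Solve the original market: 15422 - 6p = 2p + 878, hence p = 1818 and q = 4514.
After the shift, demand is qd = 15422 - 6p and supply is qs = 2p + 586.
Setting them equal: 15422 - 6p = 2p + 586 → 14836 = 8p, so p = 1854.5 and q = 4295.
Expenditure moves from 1818×4514 = 8206452 to 1854.5×4295 = 7965077.5; change = -241374.5.

-241374.5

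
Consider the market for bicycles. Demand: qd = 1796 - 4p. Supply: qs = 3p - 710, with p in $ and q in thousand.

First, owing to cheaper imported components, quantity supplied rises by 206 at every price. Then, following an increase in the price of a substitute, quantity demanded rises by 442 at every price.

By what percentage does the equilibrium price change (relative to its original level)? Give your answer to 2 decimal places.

Initially, 1796 - 4p = 3p - 710, so 2506 = 7p and p = 358, q = 364.
The new curves are qd = 2238 - 4p (demand) and qs = 3p - 504 (supply).
New equilibrium: 2238 - 4p = 3p - 504 ⇒ 2742 = 7p ⇒ p = 2742/7 ≈ 391.7143, q = 4698/7 ≈ 671.1429.
%Δp = (391.7143 − 358) / 358 × 100 = +9.42%.

+9.42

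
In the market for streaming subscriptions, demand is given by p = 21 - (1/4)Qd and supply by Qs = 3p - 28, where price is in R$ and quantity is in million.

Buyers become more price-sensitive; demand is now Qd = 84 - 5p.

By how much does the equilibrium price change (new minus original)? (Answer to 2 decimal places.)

Initially, 84 - 4p = 3p - 28, so 112 = 7p and p = 16, Q = 20.
After the shift, demand is Qd = 84 - 5p and supply is Qs = 3p - 28.
Setting them equal: 84 - 5p = 3p - 28 → 112 = 8p, so p = 14 and Q = 14.
Δp = 14 − 16 = -2.00.

-2.00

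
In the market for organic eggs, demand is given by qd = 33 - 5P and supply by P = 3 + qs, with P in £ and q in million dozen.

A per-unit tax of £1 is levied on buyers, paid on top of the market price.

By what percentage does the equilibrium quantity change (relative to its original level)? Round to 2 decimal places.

Initially, 33 - 5P = P - 3, so 36 = 6P and P = 6, q = 3.
Since buyers pay the price plus the tax, the effective demand curve becomes qd = 28 - 5P.
Equate the new curves: 28 - 5P = P - 3, giving 31 = 6P, P = 31/6 ≈ 5.1667, q = 13/6 ≈ 2.1667.
%Δq = (2.1667 − 3) / 3 × 100 = -27.78%.

-27.78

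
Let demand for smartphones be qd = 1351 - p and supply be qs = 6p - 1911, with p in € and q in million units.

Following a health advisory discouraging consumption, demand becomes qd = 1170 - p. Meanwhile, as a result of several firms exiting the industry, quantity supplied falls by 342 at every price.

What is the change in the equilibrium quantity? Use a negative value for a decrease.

-204

Original equilibrium: 1351 - p = 6p - 1911 gives 3262 = 7p, so p = 466 and q = 885.
After the shift, demand is qd = 1170 - p and supply is qs = 6p - 2253.
Setting them equal: 1170 - p = 6p - 2253 → 3423 = 7p, so p = 489 and q = 681.
Δq = 681 − 885 = -204.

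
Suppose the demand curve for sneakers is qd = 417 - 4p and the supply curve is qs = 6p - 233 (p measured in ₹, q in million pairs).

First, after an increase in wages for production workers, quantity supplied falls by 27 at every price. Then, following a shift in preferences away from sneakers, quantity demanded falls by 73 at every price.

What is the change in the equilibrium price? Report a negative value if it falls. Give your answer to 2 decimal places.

-4.60

Initially, 417 - 4p = 6p - 233, so 650 = 10p and p = 65, q = 157.
The shock moves the curves to qd = 344 - 4p and qs = 6p - 260.
Setting them equal: 344 - 4p = 6p - 260 → 604 = 10p, so p = 60.4 and q = 102.4.
Δp = 60.4 − 65 = -4.60.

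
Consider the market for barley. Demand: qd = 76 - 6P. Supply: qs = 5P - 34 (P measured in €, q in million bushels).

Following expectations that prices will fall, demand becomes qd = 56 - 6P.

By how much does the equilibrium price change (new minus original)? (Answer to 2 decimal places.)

Before the shock: 76 - 6P = 5P - 34 ⇒ 110 = 11P ⇒ P = 10, q = 16.
The shock moves the curves to qd = 56 - 6P and qs = 5P - 34.
Clearing the new market: 56 - 6P = 5P - 34, so P = 90/11 ≈ 8.1818 and q = 76/11 ≈ 6.9091.
ΔP = 8.1818 − 10 = -1.82.

-1.82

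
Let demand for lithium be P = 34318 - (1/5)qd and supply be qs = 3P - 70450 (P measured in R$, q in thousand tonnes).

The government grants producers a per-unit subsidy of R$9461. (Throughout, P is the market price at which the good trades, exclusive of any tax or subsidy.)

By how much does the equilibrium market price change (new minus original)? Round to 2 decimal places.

Original equilibrium: 171590 - 5P = 3P - 70450 gives 242040 = 8P, so P = 30255 and q = 20315.
Since sellers receive the price plus the subsidy, the effective supply curve becomes qs = 3P - 42067.
Setting them equal: 171590 - 5P = 3P - 42067 → 213657 = 8P, so P = 26707.125 and q = 38054.375.
ΔP = 26707.125 − 30255 = -3547.88.

-3547.88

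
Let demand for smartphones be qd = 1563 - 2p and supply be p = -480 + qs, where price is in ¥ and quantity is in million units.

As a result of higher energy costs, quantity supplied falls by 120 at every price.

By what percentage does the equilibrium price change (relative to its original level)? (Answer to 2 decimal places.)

Initially, 1563 - 2p = p + 480, so 1083 = 3p and p = 361, q = 841.
After the shift, demand is qd = 1563 - 2p and supply is qs = p + 360.
Setting them equal: 1563 - 2p = p + 360 → 1203 = 3p, so p = 401 and q = 761.
%Δp = (401 − 361) / 361 × 100 = +11.08%.

+11.08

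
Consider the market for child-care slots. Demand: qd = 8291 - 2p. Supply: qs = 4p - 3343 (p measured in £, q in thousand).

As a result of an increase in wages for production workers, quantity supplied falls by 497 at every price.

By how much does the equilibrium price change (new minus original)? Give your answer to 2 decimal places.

+82.83

Initially, 8291 - 2p = 4p - 3343, so 11634 = 6p and p = 1939, q = 4413.
The new curves are qd = 8291 - 2p (demand) and qs = 4p - 3840 (supply).
Setting them equal: 8291 - 2p = 4p - 3840 → 12131 = 6p, so p = 12131/6 ≈ 2021.8333 and q = 12742/3 ≈ 4247.3333.
Δp = 2021.8333 − 1939 = +82.83.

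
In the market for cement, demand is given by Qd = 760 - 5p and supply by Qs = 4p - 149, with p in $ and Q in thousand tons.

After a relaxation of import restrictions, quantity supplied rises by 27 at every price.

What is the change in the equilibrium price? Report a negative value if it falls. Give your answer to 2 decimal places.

Solve the original market: 760 - 5p = 4p - 149, hence p = 101 and Q = 255.
After the shift, demand is Qd = 760 - 5p and supply is Qs = 4p - 122.
Clearing the new market: 760 - 5p = 4p - 122, so p = 98 and Q = 270.
Δp = 98 − 101 = -3.00.

-3.00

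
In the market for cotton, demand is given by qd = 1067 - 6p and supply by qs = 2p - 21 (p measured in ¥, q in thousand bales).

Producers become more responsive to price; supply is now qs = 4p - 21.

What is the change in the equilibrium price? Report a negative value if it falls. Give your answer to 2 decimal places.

Initially, 1067 - 6p = 2p - 21, so 1088 = 8p and p = 136, q = 251.
With the change applied: demand qd = 1067 - 6p, supply qs = 4p - 21.
Clearing the new market: 1067 - 6p = 4p - 21, so p = 108.8 and q = 414.2.
Δp = 108.8 − 136 = -27.20.

-27.20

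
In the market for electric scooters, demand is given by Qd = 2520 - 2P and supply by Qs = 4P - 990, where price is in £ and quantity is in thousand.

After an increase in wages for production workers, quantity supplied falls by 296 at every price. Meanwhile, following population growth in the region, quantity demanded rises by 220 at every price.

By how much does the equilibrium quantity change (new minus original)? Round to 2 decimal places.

+48.00

Original equilibrium: 2520 - 2P = 4P - 990 gives 3510 = 6P, so P = 585 and Q = 1350.
After the shift, demand is Qd = 2740 - 2P and supply is Qs = 4P - 1286.
New equilibrium: 2740 - 2P = 4P - 1286 ⇒ 4026 = 6P ⇒ P = 671, Q = 1398.
ΔQ = 1398 − 1350 = +48.00.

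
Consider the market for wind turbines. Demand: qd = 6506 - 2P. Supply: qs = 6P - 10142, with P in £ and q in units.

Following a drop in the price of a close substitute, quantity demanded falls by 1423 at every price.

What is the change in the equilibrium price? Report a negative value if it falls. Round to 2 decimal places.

Solve the original market: 6506 - 2P = 6P - 10142, hence P = 2081 and q = 2344.
The shock moves the curves to qd = 5083 - 2P and qs = 6P - 10142.
Clearing the new market: 5083 - 2P = 6P - 10142, so P = 1903.125 and q = 1276.75.
ΔP = 1903.125 − 2081 = -177.88.

-177.88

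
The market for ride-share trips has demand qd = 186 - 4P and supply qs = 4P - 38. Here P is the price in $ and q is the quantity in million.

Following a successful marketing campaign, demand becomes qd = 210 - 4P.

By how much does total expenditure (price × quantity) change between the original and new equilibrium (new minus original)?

Original equilibrium: 186 - 4P = 4P - 38 gives 224 = 8P, so P = 28 and q = 74.
After the shift, demand is qd = 210 - 4P and supply is qs = 4P - 38.
Setting them equal: 210 - 4P = 4P - 38 → 248 = 8P, so P = 31 and q = 86.
Expenditure moves from 28×74 = 2072 to 31×86 = 2666; change = +594.

+594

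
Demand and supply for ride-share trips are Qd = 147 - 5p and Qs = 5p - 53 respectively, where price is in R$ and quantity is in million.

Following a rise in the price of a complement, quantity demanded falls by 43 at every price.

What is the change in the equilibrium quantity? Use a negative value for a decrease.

Original equilibrium: 147 - 5p = 5p - 53 gives 200 = 10p, so p = 20 and Q = 47.
After the shift, demand is Qd = 104 - 5p and supply is Qs = 5p - 53.
Setting them equal: 104 - 5p = 5p - 53 → 157 = 10p, so p = 15.7 and Q = 25.5.
ΔQ = 25.5 − 47 = -21.5.

-21.5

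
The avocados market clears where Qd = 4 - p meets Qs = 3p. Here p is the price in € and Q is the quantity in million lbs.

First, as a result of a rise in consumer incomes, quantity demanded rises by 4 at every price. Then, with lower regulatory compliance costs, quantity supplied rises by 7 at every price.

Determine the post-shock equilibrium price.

Initially, 4 - p = 3p, so 4 = 4p and p = 1, Q = 3.
After the shift, demand is Qd = 8 - p and supply is Qs = 3p + 7.
Setting them equal: 8 - p = 3p + 7 → 1 = 4p, so p = 0.25 and Q = 7.75.

0.25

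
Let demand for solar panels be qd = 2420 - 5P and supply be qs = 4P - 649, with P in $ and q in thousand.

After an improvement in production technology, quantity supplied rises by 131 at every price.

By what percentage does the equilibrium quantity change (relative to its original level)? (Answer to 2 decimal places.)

+10.18

Solve the original market: 2420 - 5P = 4P - 649, hence P = 341 and q = 715.
After the shift, demand is qd = 2420 - 5P and supply is qs = 4P - 518.
Equate the new curves: 2420 - 5P = 4P - 518, giving 2938 = 9P, P = 2938/9 ≈ 326.4444, q = 7090/9 ≈ 787.7778.
%Δq = (787.7778 − 715) / 715 × 100 = +10.18%.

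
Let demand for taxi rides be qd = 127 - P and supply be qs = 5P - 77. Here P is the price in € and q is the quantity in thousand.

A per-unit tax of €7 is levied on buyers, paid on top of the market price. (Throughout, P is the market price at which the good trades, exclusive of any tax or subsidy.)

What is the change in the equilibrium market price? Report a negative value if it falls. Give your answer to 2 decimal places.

Before the shock: 127 - P = 5P - 77 ⇒ 204 = 6P ⇒ P = 34, q = 93.
Since buyers pay the price plus the tax, the effective demand curve becomes qd = 120 - P.
New equilibrium: 120 - P = 5P - 77 ⇒ 197 = 6P ⇒ P = 197/6 ≈ 32.8333, q = 523/6 ≈ 87.1667.
ΔP = 32.8333 − 34 = -1.17.

-1.17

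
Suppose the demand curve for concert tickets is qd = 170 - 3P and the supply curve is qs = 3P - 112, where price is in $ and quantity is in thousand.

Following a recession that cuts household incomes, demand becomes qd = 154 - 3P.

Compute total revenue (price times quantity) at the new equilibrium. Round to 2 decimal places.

Before the shock: 170 - 3P = 3P - 112 ⇒ 282 = 6P ⇒ P = 47, q = 29.
The new curves are qd = 154 - 3P (demand) and qs = 3P - 112 (supply).
Clearing the new market: 154 - 3P = 3P - 112, so P = 133/3 ≈ 44.3333 and q = 21.
New expenditure = 44.3333 × 21 = 931.00.

931.00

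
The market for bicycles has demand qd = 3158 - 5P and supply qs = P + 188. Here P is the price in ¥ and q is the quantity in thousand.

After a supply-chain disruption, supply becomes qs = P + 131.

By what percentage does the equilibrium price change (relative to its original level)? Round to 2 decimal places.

Before the shock: 3158 - 5P = P + 188 ⇒ 2970 = 6P ⇒ P = 495, q = 683.
After the shift, demand is qd = 3158 - 5P and supply is qs = P + 131.
Clearing the new market: 3158 - 5P = P + 131, so P = 504.5 and q = 635.5.
%ΔP = (504.5 − 495) / 495 × 100 = +1.92%.

+1.92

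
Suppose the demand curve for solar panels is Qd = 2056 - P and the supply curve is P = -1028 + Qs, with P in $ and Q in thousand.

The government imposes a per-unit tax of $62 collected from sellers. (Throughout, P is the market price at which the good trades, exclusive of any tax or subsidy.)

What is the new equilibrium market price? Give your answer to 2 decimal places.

545.00

Solve the original market: 2056 - P = P + 1028, hence P = 514 and Q = 1542.
Since sellers keep the price net of the tax, the effective supply curve becomes Qs = P + 966.
Equate the new curves: 2056 - P = P + 966, giving 1090 = 2P, P = 545, Q = 1511.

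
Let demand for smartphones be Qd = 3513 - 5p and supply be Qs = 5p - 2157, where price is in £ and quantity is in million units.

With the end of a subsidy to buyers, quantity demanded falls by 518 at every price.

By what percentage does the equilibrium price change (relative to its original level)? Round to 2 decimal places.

-9.14

Solve the original market: 3513 - 5p = 5p - 2157, hence p = 567 and Q = 678.
After the shift, demand is Qd = 2995 - 5p and supply is Qs = 5p - 2157.
Setting them equal: 2995 - 5p = 5p - 2157 → 5152 = 10p, so p = 515.2 and Q = 419.
%Δp = (515.2 − 567) / 567 × 100 = -9.14%.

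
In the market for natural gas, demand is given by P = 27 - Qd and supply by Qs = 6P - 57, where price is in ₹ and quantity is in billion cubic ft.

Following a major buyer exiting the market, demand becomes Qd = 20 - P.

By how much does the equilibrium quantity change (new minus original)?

-6

Initially, 27 - P = 6P - 57, so 84 = 7P and P = 12, Q = 15.
With the change applied: demand Qd = 20 - P, supply Qs = 6P - 57.
New equilibrium: 20 - P = 6P - 57 ⇒ 77 = 7P ⇒ P = 11, Q = 9.
ΔQ = 9 − 15 = -6.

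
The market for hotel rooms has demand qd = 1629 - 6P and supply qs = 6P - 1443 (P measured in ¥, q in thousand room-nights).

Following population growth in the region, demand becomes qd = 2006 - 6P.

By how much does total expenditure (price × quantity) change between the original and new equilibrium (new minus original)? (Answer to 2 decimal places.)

Before the shock: 1629 - 6P = 6P - 1443 ⇒ 3072 = 12P ⇒ P = 256, q = 93.
The shock moves the curves to qd = 2006 - 6P and qs = 6P - 1443.
New equilibrium: 2006 - 6P = 6P - 1443 ⇒ 3449 = 12P ⇒ P = 3449/12 ≈ 287.4167, q = 281.5.
Expenditure moves from 256×93 = 23808 to 287.4167×281.5 = 80907.7917; change = +57099.79.

+57099.79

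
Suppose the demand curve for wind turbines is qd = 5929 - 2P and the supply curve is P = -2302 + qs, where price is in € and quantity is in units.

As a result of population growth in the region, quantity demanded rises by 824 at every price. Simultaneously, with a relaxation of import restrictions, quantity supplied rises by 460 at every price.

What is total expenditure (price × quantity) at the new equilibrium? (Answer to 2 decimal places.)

Solve the original market: 5929 - 2P = P + 2302, hence P = 1209 and q = 3511.
After the shift, demand is qd = 6753 - 2P and supply is qs = P + 2762.
Clearing the new market: 6753 - 2P = P + 2762, so P = 3991/3 ≈ 1330.3333 and q = 12277/3 ≈ 4092.3333.
New expenditure = 1330.3333 × 4092.3333 = 5444167.44.

5444167.44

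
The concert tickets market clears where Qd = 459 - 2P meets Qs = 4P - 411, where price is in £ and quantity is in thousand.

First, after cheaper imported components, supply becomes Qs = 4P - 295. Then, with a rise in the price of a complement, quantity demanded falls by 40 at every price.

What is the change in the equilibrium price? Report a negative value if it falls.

Before the shock: 459 - 2P = 4P - 411 ⇒ 870 = 6P ⇒ P = 145, Q = 169.
With the change applied: demand Qd = 419 - 2P, supply Qs = 4P - 295.
New equilibrium: 419 - 2P = 4P - 295 ⇒ 714 = 6P ⇒ P = 119, Q = 181.
ΔP = 119 − 145 = -26.

-26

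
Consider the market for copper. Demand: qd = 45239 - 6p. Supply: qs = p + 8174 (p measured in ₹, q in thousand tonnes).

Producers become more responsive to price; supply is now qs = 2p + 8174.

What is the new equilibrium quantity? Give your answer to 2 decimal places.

Original equilibrium: 45239 - 6p = p + 8174 gives 37065 = 7p, so p = 5295 and q = 13469.
With the change applied: demand qd = 45239 - 6p, supply qs = 2p + 8174.
Clearing the new market: 45239 - 6p = 2p + 8174, so p = 4633.125 and q = 17440.25.

17440.25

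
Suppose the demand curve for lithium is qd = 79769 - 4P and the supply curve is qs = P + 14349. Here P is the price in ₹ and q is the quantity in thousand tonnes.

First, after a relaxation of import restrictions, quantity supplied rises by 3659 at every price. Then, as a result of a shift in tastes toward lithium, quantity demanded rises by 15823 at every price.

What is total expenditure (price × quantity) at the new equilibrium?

Original equilibrium: 79769 - 4P = P + 14349 gives 65420 = 5P, so P = 13084 and q = 27433.
With the change applied: demand qd = 95592 - 4P, supply qs = P + 18008.
Equate the new curves: 95592 - 4P = P + 18008, giving 77584 = 5P, P = 15516.8, q = 33524.8.
New expenditure = 15516.8 × 33524.8 = 520197616.64.

520197616.64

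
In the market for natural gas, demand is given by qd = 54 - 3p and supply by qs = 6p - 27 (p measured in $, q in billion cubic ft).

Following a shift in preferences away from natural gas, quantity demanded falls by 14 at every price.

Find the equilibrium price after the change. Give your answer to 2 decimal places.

7.44

Initially, 54 - 3p = 6p - 27, so 81 = 9p and p = 9, q = 27.
The shock moves the curves to qd = 40 - 3p and qs = 6p - 27.
Setting them equal: 40 - 3p = 6p - 27 → 67 = 9p, so p = 67/9 ≈ 7.4444 and q = 53/3 ≈ 17.6667.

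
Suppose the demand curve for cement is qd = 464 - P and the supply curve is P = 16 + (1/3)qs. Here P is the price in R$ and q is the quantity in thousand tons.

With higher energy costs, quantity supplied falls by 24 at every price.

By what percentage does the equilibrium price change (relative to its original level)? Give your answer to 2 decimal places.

+4.69

Initially, 464 - P = 3P - 48, so 512 = 4P and P = 128, q = 336.
With the change applied: demand qd = 464 - P, supply qs = 3P - 72.
New equilibrium: 464 - P = 3P - 72 ⇒ 536 = 4P ⇒ P = 134, q = 330.
%ΔP = (134 − 128) / 128 × 100 = +4.69%.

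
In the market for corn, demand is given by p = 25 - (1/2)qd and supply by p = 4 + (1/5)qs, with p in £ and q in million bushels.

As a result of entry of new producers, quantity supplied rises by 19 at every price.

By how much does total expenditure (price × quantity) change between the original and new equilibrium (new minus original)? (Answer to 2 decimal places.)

Initially, 50 - 2p = 5p - 20, so 70 = 7p and p = 10, q = 30.
After the shift, demand is qd = 50 - 2p and supply is qs = 5p - 1.
Setting them equal: 50 - 2p = 5p - 1 → 51 = 7p, so p = 51/7 ≈ 7.2857 and q = 248/7 ≈ 35.4286.
Expenditure moves from 10×30 = 300 to 7.2857×35.4286 = 258.1224; change = -41.88.

-41.88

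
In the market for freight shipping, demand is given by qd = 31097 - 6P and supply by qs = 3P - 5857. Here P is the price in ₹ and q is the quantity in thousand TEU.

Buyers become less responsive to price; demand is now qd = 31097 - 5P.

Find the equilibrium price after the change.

4619.25

Original equilibrium: 31097 - 6P = 3P - 5857 gives 36954 = 9P, so P = 4106 and q = 6461.
The new curves are qd = 31097 - 5P (demand) and qs = 3P - 5857 (supply).
Clearing the new market: 31097 - 5P = 3P - 5857, so P = 4619.25 and q = 8000.75.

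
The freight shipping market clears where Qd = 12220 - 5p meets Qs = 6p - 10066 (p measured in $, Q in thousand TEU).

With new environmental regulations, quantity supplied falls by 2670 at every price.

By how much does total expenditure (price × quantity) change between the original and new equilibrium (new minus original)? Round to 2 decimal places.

Original equilibrium: 12220 - 5p = 6p - 10066 gives 22286 = 11p, so p = 2026 and Q = 2090.
The shock moves the curves to Qd = 12220 - 5p and Qs = 6p - 12736.
Clearing the new market: 12220 - 5p = 6p - 12736, so p = 24956/11 ≈ 2268.7273 and Q = 9640/11 ≈ 876.3636.
Expenditure moves from 2026×2090 = 4234340 to 2268.7273×876.3636 = 1988230.0826; change = -2246109.92.

-2246109.92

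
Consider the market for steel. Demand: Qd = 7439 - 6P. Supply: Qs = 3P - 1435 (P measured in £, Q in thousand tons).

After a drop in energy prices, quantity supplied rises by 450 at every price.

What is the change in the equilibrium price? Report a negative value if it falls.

-50

Solve the original market: 7439 - 6P = 3P - 1435, hence P = 986 and Q = 1523.
After the shift, demand is Qd = 7439 - 6P and supply is Qs = 3P - 985.
Equate the new curves: 7439 - 6P = 3P - 985, giving 8424 = 9P, P = 936, Q = 1823.
ΔP = 936 − 986 = -50.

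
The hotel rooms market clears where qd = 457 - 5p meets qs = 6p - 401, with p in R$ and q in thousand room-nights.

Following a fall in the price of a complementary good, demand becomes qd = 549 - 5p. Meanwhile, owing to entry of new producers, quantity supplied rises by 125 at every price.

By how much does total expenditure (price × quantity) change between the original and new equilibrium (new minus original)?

+7824

Original equilibrium: 457 - 5p = 6p - 401 gives 858 = 11p, so p = 78 and q = 67.
The new curves are qd = 549 - 5p (demand) and qs = 6p - 276 (supply).
Setting them equal: 549 - 5p = 6p - 276 → 825 = 11p, so p = 75 and q = 174.
Expenditure moves from 78×67 = 5226 to 75×174 = 13050; change = +7824.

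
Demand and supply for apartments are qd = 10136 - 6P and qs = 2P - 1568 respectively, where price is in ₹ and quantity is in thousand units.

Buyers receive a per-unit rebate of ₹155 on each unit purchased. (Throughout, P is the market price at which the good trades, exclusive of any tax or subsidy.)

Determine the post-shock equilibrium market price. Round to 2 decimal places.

1579.25

Original equilibrium: 10136 - 6P = 2P - 1568 gives 11704 = 8P, so P = 1463 and q = 1358.
Since buyers' out-of-pocket price is the market price minus the rebate, the effective demand curve becomes qd = 11066 - 6P.
Setting them equal: 11066 - 6P = 2P - 1568 → 12634 = 8P, so P = 1579.25 and q = 1590.5.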